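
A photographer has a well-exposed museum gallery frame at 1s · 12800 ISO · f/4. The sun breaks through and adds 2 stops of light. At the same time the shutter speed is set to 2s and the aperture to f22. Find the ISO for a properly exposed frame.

Scene light: 2 stops brighter.
Shutter speed: 1 → 2 — 1 stop longer (brighter).
Aperture: f/4 → f/5.6 → f/8 → f/11 → f/16 → f/22 — 5 stops smaller aperture (darker).
Net so far: 2 stops darker. ISO: 12800 → 25600 → 51200.

ISO 51200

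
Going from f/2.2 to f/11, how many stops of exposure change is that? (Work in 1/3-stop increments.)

f/2.2 → f/2.5 → f/2.8 → f/3.2 → f/3.5 → f/4 → f/4.5 → f/5 → f/5.6 → f/6.3 → f/7.1 → f/8 → f/9 → f/10 → f/11 — count the steps: 14 third-stops = 4 2/3 stops.

4 2/3 stops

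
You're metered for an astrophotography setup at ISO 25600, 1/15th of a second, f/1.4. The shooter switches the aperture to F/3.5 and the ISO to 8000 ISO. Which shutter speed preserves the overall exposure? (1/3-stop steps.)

Aperture: f/1.4 → f/1.6 → f/1.8 → f/2 → f/2.2 → f/2.5 → f/2.8 → f/3.2 → f/3.5 — 2 2/3 stops stopped down (darker).
ISO: 25600 → 20000 → 16000 → 12800 → 10000 → 8000 — 1 2/3 stops dropped (darker).
Net change so far: 4 1/3 stops darker. Offset with the shutter speed: 1/15 → 1/13 → 1/10 → 1/8 → 1/6 → 1/5 → 1/4 → 0.3 → 0.4 → 0.5 → 0.6 → 0.8 → 1 → 1.3.

1.3 s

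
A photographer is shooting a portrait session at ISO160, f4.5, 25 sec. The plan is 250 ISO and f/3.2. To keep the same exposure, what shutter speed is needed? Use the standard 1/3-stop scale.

8 s

ISO: 160 → 200 → 250 — 2/3 stop raised (brighter).
Aperture: f/4.5 → f/4 → f/3.5 → f/3.2 — 1 stop opened up (brighter).
Net change so far: 1 2/3 stops brighter. Offset with the shutter speed: 25 → 20 → 15 → 13 → 10 → 8.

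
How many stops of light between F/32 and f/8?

4 stops

f/32 → f/22 → f/16 → f/11 → f/8 — count the steps: 4 stops.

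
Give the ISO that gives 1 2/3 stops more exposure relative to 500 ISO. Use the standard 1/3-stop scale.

ISO 1600

ISO: 500 → 640 → 800 → 1000 → 1250 → 1600 — 1 2/3 stops raised (brighter).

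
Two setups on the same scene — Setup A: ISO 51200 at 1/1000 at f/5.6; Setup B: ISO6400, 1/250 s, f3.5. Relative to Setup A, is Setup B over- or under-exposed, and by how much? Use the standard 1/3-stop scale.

Aperture: f/5.6 → f/5 → f/4.5 → f/4 → f/3.5 — 1 1/3 stops larger aperture (brighter).
Shutter speed: 1/1000 → 1/800 → 1/640 → 1/500 → 1/400 → 1/320 → 1/250 — 2 stops slower (brighter).
ISO: 51200 → 40000 → 32000 → 25600 → 20000 → 16000 → 12800 → 10000 → 8000 → 6400 — 3 stops lower (darker).
Net: +1 1/3 +2 −3 = +1/3 stops.

1/3 stop brighter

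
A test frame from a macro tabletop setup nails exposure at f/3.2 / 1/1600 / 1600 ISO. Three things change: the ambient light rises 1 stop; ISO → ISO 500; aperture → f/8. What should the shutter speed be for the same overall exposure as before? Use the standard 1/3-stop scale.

1/160s

Scene light: 1 stop brighter.
ISO: 1600 → 1250 → 1000 → 800 → 640 → 500 — 1 2/3 stops lower (darker).
Aperture: f/3.2 → f/3.5 → f/4 → f/4.5 → f/5 → f/5.6 → f/6.3 → f/7.1 → f/8 — 2 2/3 stops smaller aperture (darker).
Net so far: 3 1/3 stops darker. Shutter speed: 1/1600 → 1/1250 → 1/1000 → 1/800 → 1/640 → 1/500 → 1/400 → 1/320 → 1/250 → 1/200 → 1/160.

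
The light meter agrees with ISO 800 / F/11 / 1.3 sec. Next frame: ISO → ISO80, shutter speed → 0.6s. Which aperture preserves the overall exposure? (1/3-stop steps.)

ISO: 800 → 640 → 500 → 400 → 320 → 250 → 200 → 160 → 125 → 100 → 80 — 3 1/3 stops lower (darker).
Shutter speed: 1.3 → 1 → 0.8 → 0.6 — 1 stop faster (darker).
Net change so far: 4 1/3 stops darker. Offset with the aperture: f/11 → f/10 → f/9 → f/8 → f/7.1 → f/6.3 → f/5.6 → f/5 → f/4.5 → f/4 → f/3.5 → f/3.2 → f/2.8 → f/2.5.

f/2.5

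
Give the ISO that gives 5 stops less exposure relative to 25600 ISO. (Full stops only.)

ISO 800

ISO: 25600 → 12800 → 6400 → 3200 → 1600 → 800 — 5 stops dropped (darker).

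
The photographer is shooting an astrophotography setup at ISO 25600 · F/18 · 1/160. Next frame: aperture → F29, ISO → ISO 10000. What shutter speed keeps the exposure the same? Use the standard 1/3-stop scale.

1/25s

Aperture: f/18 → f/20 → f/22 → f/25 → f/29 — 1 1/3 stops smaller aperture (darker).
ISO: 25600 → 20000 → 16000 → 12800 → 10000 — 1 1/3 stops dropped (darker).
Net change so far: 2 2/3 stops darker. Offset with the shutter speed: 1/160 → 1/125 → 1/100 → 1/80 → 1/60 → 1/50 → 1/40 → 1/30 → 1/25.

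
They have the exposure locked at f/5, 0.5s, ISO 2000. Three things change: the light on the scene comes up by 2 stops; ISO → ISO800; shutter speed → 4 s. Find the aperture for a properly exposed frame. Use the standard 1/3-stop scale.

Scene light: 2 stops brighter.
ISO: 2000 → 1600 → 1250 → 1000 → 800 — 1 1/3 stops dropped (darker).
Shutter speed: 0.5 → 0.6 → 0.8 → 1 → 1.3 → 1.6 → 2 → 2.5 → 3.2 → 4 — 3 stops longer (brighter).
Net so far: 3 2/3 stops brighter. Aperture: f/5 → f/5.6 → f/6.3 → f/7.1 → f/8 → f/9 → f/10 → f/11 → f/13 → f/14 → f/16 → f/18.

f/18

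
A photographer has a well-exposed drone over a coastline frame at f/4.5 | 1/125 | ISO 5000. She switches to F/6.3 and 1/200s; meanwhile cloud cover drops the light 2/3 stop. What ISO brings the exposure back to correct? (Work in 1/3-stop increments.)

Scene light: 2/3 stop darker.
Aperture: f/4.5 → f/5 → f/5.6 → f/6.3 — 1 stop narrower (darker).
Shutter speed: 1/125 → 1/160 → 1/200 — 2/3 stop shorter (darker).
Net so far: 2 1/3 stops darker. ISO: 5000 → 6400 → 8000 → 10000 → 12800 → 16000 → 20000 → 25600.

ISO 25600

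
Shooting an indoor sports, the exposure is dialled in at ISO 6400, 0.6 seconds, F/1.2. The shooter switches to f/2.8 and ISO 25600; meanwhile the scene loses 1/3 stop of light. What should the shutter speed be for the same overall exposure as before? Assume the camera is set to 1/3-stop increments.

Scene light: 1/3 stop darker.
Aperture: f/1.2 → f/1.4 → f/1.6 → f/1.8 → f/2 → f/2.2 → f/2.5 → f/2.8 — 2 1/3 stops smaller aperture (darker).
ISO: 6400 → 8000 → 10000 → 12800 → 16000 → 20000 → 25600 — 2 stops higher (brighter).
Net so far: 2/3 stop darker. Shutter speed: 0.6 → 0.8 → 1.

1 s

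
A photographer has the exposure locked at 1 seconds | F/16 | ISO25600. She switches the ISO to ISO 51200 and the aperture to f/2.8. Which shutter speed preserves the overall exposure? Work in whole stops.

1/60s

ISO: 25600 → 51200 — 1 stop higher (brighter).
Aperture: f/16 → f/11 → f/8 → f/5.6 → f/4 → f/2.8 — 5 stops larger aperture (brighter).
Net change so far: 6 stops brighter. Offset with the shutter speed: 1 → 1/2 → 1/4 → 1/8 → 1/15 → 1/30 → 1/60.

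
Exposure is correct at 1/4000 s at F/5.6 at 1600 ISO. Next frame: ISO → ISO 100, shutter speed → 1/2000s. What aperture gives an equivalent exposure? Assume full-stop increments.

ISO: 1600 → 800 → 400 → 200 → 100 — 4 stops dropped (darker).
Shutter speed: 1/4000 → 1/2000 — 1 stop longer (brighter).
Net change so far: 3 stops darker. Offset with the aperture: f/5.6 → f/4 → f/2.8 → f/2.

f/2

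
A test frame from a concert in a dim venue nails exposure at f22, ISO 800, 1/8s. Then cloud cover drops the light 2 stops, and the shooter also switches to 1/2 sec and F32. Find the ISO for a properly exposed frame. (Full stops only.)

ISO 1600

Scene light: 2 stops darker.
Shutter speed: 1/8 → 1/4 → 1/2 — 2 stops longer (brighter).
Aperture: f/22 → f/32 — 1 stop narrower (darker).
Net so far: 1 stop darker. ISO: 800 → 1600.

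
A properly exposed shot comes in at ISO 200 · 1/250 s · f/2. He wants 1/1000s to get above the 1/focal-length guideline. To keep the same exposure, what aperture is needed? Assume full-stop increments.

f/1.0

Shutter speed: 1/250 → 1/500 → 1/1000 — 2 stops shorter (darker).
Need 2 stops brighter from the aperture: f/2 → f/1.4 → f/1.0.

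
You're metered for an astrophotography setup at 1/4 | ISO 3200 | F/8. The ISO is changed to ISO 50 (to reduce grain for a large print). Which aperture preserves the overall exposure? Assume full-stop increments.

f/1.0

ISO: 3200 → 1600 → 800 → 400 → 200 → 100 → 50 — 6 stops dropped (darker).
Need 6 stops brighter from the aperture: f/8 → f/5.6 → f/4 → f/2.8 → f/2 → f/1.4 → f/1.0.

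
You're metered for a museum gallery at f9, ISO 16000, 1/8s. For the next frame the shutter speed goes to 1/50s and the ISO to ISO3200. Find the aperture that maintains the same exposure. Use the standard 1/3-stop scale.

Shutter speed: 1/8 → 1/10 → 1/13 → 1/15 → 1/20 → 1/25 → 1/30 → 1/40 → 1/50 — 2 2/3 stops shorter (darker).
ISO: 16000 → 12800 → 10000 → 8000 → 6400 → 5000 → 4000 → 3200 — 2 1/3 stops lower (darker).
Net change so far: 5 stops darker. Offset with the aperture: f/9 → f/8 → f/7.1 → f/6.3 → f/5.6 → f/5 → f/4.5 → f/4 → f/3.5 → f/3.2 → f/2.8 → f/2.5 → f/2.2 → f/2 → f/1.8 → f/1.6.

f/1.6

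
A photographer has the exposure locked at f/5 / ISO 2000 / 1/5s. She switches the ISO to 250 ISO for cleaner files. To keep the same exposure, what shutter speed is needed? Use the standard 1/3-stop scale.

1.6 s

ISO: 2000 → 1600 → 1250 → 1000 → 800 → 640 → 500 → 400 → 320 → 250 — 3 stops lower (darker).
Need 3 stops brighter from the shutter speed: 1/5 → 1/4 → 0.3 → 0.4 → 0.5 → 0.6 → 0.8 → 1 → 1.3 → 1.6.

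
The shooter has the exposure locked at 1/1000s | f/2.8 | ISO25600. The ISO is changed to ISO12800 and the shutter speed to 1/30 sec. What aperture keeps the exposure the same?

f/11

ISO: 25600 → 12800 — 1 stop dropped (darker).
Shutter speed: 1/1000 → 1/500 → 1/250 → 1/125 → 1/60 → 1/30 — 5 stops longer (brighter).
Net change so far: 4 stops brighter. Offset with the aperture: f/2.8 → f/4 → f/5.6 → f/8 → f/11.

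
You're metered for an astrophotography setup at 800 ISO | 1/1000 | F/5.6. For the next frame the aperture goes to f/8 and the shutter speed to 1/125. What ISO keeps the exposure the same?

Aperture: f/5.6 → f/8 — 1 stop narrower (darker).
Shutter speed: 1/1000 → 1/500 → 1/250 → 1/125 — 3 stops slower (brighter).
Net change so far: 2 stops brighter. Offset with the ISO: 800 → 400 → 200.

ISO 200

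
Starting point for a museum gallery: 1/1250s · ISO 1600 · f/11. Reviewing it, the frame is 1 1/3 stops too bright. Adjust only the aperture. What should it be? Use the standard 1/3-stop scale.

f/18

Overexposed by 1 1/3 stops → need 1 1/3 stops darker.
Aperture: f/11 → f/13 → f/14 → f/16 → f/18.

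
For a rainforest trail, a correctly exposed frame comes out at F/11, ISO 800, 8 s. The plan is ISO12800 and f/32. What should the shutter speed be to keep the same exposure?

4 s

ISO: 800 → 1600 → 3200 → 6400 → 12800 — 4 stops higher (brighter).
Aperture: f/11 → f/16 → f/22 → f/32 — 3 stops narrower (darker).
Net change so far: 1 stop brighter. Offset with the shutter speed: 8 → 4.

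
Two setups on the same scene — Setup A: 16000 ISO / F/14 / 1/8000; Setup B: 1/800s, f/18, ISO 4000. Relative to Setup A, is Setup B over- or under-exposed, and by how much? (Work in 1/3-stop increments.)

2/3 stop brighter

Aperture: f/14 → f/16 → f/18 — 2/3 stop smaller aperture (darker).
Shutter speed: 1/8000 → 1/6400 → 1/5000 → 1/4000 → 1/3200 → 1/2500 → 1/2000 → 1/1600 → 1/1250 → 1/1000 → 1/800 — 3 1/3 stops longer (brighter).
ISO: 16000 → 12800 → 10000 → 8000 → 6400 → 5000 → 4000 — 2 stops dropped (darker).
Net: −2/3 +3 1/3 −2 = +2/3 stops.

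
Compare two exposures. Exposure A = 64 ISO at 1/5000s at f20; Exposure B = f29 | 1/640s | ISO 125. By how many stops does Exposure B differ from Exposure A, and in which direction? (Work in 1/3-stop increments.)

Aperture: f/20 → f/22 → f/25 → f/29 — 1 stop stopped down (darker).
Shutter speed: 1/5000 → 1/4000 → 1/3200 → 1/2500 → 1/2000 → 1/1600 → 1/1250 → 1/1000 → 1/800 → 1/640 — 3 stops slower (brighter).
ISO: 64 → 80 → 100 → 125 — 1 stop higher (brighter).
Net: −1 +3 +1 = +3 stops.

3 stops brighter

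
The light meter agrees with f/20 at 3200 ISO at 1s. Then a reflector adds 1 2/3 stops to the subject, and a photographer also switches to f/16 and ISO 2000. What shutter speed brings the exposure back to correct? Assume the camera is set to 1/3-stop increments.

0.3 s

Scene light: 1 2/3 stops brighter.
Aperture: f/20 → f/18 → f/16 — 2/3 stop opened up (brighter).
ISO: 3200 → 2500 → 2000 — 2/3 stop lower (darker).
Net so far: 1 2/3 stops brighter. Shutter speed: 1 → 0.8 → 0.6 → 0.5 → 0.4 → 0.3.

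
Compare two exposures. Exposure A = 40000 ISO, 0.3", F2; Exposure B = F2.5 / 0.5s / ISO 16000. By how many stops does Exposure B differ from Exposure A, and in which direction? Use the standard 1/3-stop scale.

Aperture: f/2 → f/2.2 → f/2.5 — 2/3 stop narrower (darker).
Shutter speed: 0.3 → 0.4 → 0.5 — 2/3 stop longer (brighter).
ISO: 40000 → 32000 → 25600 → 20000 → 16000 — 1 1/3 stops lower (darker).
Net: −2/3 +2/3 −1 1/3 = −1 1/3 stops.

1 1/3 stops darker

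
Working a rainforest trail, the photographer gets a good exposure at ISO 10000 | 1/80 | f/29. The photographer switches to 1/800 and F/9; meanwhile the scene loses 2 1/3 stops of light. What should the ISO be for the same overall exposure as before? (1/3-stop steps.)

ISO 51200

Scene light: 2 1/3 stops darker.
Shutter speed: 1/80 → 1/100 → 1/125 → 1/160 → 1/200 → 1/250 → 1/320 → 1/400 → 1/500 → 1/640 → 1/800 — 3 1/3 stops faster (darker).
Aperture: f/29 → f/25 → f/22 → f/20 → f/18 → f/16 → f/14 → f/13 → f/11 → f/10 → f/9 — 3 1/3 stops opened up (brighter).
Net so far: 2 1/3 stops darker. ISO: 10000 → 12800 → 16000 → 20000 → 25600 → 32000 → 40000 → 51200.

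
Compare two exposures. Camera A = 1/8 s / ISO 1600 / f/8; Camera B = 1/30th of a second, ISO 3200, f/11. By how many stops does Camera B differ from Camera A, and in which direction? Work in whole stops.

Aperture: f/8 → f/11 — 1 stop smaller aperture (darker).
Shutter speed: 1/8 → 1/15 → 1/30 — 2 stops shorter (darker).
ISO: 1600 → 3200 — 1 stop higher (brighter).
Net: −1 −2 +1 = −2 stops.

2 stops darker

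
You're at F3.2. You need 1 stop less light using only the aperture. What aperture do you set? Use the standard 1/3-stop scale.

Aperture: f/3.2 → f/3.5 → f/4 → f/4.5 — 1 stop smaller aperture (darker).

f/4.5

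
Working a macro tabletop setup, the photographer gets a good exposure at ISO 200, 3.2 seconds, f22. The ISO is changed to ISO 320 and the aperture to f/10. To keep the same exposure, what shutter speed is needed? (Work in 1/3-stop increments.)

0.4 s

ISO: 200 → 250 → 320 — 2/3 stop raised (brighter).
Aperture: f/22 → f/20 → f/18 → f/16 → f/14 → f/13 → f/11 → f/10 — 2 1/3 stops larger aperture (brighter).
Net change so far: 3 stops brighter. Offset with the shutter speed: 3.2 → 2.5 → 2 → 1.6 → 1.3 → 1 → 0.8 → 0.6 → 0.5 → 0.4.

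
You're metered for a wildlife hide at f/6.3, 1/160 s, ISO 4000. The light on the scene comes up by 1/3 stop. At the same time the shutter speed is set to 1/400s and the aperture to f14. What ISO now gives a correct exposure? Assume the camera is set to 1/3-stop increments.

Scene light: 1/3 stop brighter.
Shutter speed: 1/160 → 1/200 → 1/250 → 1/320 → 1/400 — 1 1/3 stops shorter (darker).
Aperture: f/6.3 → f/7.1 → f/8 → f/9 → f/10 → f/11 → f/13 → f/14 — 2 1/3 stops narrower (darker).
Net so far: 3 1/3 stops darker. ISO: 4000 → 5000 → 6400 → 8000 → 10000 → 12800 → 16000 → 20000 → 25600 → 32000 → 40000.

ISO 40000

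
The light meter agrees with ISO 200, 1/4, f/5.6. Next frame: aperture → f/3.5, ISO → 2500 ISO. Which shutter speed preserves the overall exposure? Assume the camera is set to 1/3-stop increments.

Aperture: f/5.6 → f/5 → f/4.5 → f/4 → f/3.5 — 1 1/3 stops larger aperture (brighter).
ISO: 200 → 250 → 320 → 400 → 500 → 640 → 800 → 1000 → 1250 → 1600 → 2000 → 2500 — 3 2/3 stops higher (brighter).
Net change so far: 5 stops brighter. Offset with the shutter speed: 1/4 → 1/5 → 1/6 → 1/8 → 1/10 → 1/13 → 1/15 → 1/20 → 1/25 → 1/30 → 1/40 → 1/50 → 1/60 → 1/80 → 1/100 → 1/125.

1/125s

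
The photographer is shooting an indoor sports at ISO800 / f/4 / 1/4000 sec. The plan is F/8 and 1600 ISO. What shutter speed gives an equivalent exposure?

1/2000s

Aperture: f/4 → f/5.6 → f/8 — 2 stops stopped down (darker).
ISO: 800 → 1600 — 1 stop raised (brighter).
Net change so far: 1 stop darker. Offset with the shutter speed: 1/4000 → 1/2000.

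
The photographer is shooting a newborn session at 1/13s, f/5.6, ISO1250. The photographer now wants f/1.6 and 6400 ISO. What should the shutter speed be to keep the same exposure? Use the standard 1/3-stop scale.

1/800s

Aperture: f/5.6 → f/5 → f/4.5 → f/4 → f/3.5 → f/3.2 → f/2.8 → f/2.5 → f/2.2 → f/2 → f/1.8 → f/1.6 — 3 2/3 stops larger aperture (brighter).
ISO: 1250 → 1600 → 2000 → 2500 → 3200 → 4000 → 5000 → 6400 — 2 1/3 stops higher (brighter).
Net change so far: 6 stops brighter. Offset with the shutter speed: 1/13 → 1/15 → 1/20 → 1/25 → 1/30 → 1/40 → 1/50 → 1/60 → 1/80 → 1/100 → 1/125 → 1/160 → 1/200 → 1/250 → 1/320 → 1/400 → 1/500 → 1/640 → 1/800.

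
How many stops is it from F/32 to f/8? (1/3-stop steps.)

4 stops

f/32 → f/29 → f/25 → f/22 → f/20 → f/18 → f/16 → f/14 → f/13 → f/11 → f/10 → f/9 → f/8 — count the steps: 12 third-stops = 4 stops.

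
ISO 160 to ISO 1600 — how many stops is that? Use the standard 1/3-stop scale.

3 1/3 stops

160 → 200 → 250 → 320 → 400 → 500 → 640 → 800 → 1000 → 1250 → 1600 — count the steps: 10 third-stops = 3 1/3 stops.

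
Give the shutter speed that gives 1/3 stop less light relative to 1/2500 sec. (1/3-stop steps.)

Shutter speed: 1/2500 → 1/3200 — 1/3 stop faster (darker).

1/3200s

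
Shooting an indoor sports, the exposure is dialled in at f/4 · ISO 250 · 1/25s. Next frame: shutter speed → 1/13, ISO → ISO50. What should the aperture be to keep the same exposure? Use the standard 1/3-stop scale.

Shutter speed: 1/25 → 1/20 → 1/15 → 1/13 — 1 stop longer (brighter).
ISO: 250 → 200 → 160 → 125 → 100 → 80 → 64 → 50 — 2 1/3 stops lower (darker).
Net change so far: 1 1/3 stops darker. Offset with the aperture: f/4 → f/3.5 → f/3.2 → f/2.8 → f/2.5.

f/2.5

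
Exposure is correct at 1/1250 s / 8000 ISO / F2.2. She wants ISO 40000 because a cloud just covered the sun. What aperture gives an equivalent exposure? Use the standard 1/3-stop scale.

f/5

ISO: 8000 → 10000 → 12800 → 16000 → 20000 → 25600 → 32000 → 40000 — 2 1/3 stops raised (brighter).
Need 2 1/3 stops darker from the aperture: f/2.2 → f/2.5 → f/2.8 → f/3.2 → f/3.5 → f/4 → f/4.5 → f/5.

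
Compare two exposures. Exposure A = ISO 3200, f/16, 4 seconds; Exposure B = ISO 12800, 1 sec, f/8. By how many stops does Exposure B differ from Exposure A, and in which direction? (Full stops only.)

2 stops brighter

Aperture: f/16 → f/11 → f/8 — 2 stops larger aperture (brighter).
Shutter speed: 4 → 2 → 1 — 2 stops shorter (darker).
ISO: 3200 → 6400 → 12800 — 2 stops raised (brighter).
Net: +2 −2 +2 = +2 stops.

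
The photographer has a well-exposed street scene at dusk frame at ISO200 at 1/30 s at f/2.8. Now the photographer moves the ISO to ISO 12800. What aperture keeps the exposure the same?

f/22

ISO: 200 → 400 → 800 → 1600 → 3200 → 6400 → 12800 — 6 stops higher (brighter).
Need 6 stops darker from the aperture: f/2.8 → f/4 → f/5.6 → f/8 → f/11 → f/16 → f/22.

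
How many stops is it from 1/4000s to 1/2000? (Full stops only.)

1/4000 → 1/2000 — count the steps: 1 stop.

1 stop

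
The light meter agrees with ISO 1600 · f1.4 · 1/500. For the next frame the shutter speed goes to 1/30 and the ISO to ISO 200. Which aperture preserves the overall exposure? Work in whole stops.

Shutter speed: 1/500 → 1/250 → 1/125 → 1/60 → 1/30 — 4 stops slower (brighter).
ISO: 1600 → 800 → 400 → 200 — 3 stops dropped (darker).
Net change so far: 1 stop brighter. Offset with the aperture: f/1.4 → f/2.

f/2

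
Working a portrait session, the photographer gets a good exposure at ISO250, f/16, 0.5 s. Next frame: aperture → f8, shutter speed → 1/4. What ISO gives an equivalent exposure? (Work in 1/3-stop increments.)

ISO 125

Aperture: f/16 → f/14 → f/13 → f/11 → f/10 → f/9 → f/8 — 2 stops wider (brighter).
Shutter speed: 0.5 → 0.4 → 0.3 → 1/4 — 1 stop shorter (darker).
Net change so far: 1 stop brighter. Offset with the ISO: 250 → 200 → 160 → 125.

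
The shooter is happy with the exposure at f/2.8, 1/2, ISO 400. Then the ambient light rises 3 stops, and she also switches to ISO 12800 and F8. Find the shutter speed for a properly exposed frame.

Scene light: 3 stops brighter.
ISO: 400 → 800 → 1600 → 3200 → 6400 → 12800 — 5 stops higher (brighter).
Aperture: f/2.8 → f/4 → f/5.6 → f/8 — 3 stops stopped down (darker).
Net so far: 5 stops brighter. Shutter speed: 1/2 → 1/4 → 1/8 → 1/15 → 1/30 → 1/60.

1/60s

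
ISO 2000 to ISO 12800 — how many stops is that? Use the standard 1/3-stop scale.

2000 → 2500 → 3200 → 4000 → 5000 → 6400 → 8000 → 10000 → 12800 — count the steps: 8 third-stops = 2 2/3 stops.

2 2/3 stops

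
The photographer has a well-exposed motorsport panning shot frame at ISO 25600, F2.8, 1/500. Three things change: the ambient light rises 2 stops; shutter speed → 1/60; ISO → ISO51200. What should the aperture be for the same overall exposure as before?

f/22

Scene light: 2 stops brighter.
Shutter speed: 1/500 → 1/250 → 1/125 → 1/60 — 3 stops longer (brighter).
ISO: 25600 → 51200 — 1 stop raised (brighter).
Net so far: 6 stops brighter. Aperture: f/2.8 → f/4 → f/5.6 → f/8 → f/11 → f/16 → f/22.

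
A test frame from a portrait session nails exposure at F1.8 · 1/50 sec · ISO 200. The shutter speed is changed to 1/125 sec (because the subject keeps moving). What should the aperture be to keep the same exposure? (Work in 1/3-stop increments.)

f/1.1

Shutter speed: 1/50 → 1/60 → 1/80 → 1/100 → 1/125 — 1 1/3 stops shorter (darker).
Need 1 1/3 stops brighter from the aperture: f/1.8 → f/1.6 → f/1.4 → f/1.2 → f/1.1.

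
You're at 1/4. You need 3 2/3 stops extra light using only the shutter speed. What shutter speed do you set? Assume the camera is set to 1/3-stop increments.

3.2 s

Shutter speed: 1/4 → 0.3 → 0.4 → 0.5 → 0.6 → 0.8 → 1 → 1.3 → 1.6 → 2 → 2.5 → 3.2 — 3 2/3 stops slower (brighter).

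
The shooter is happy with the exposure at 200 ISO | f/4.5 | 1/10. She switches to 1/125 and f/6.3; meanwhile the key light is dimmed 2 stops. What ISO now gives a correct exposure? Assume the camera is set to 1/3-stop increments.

Scene light: 2 stops darker.
Shutter speed: 1/10 → 1/13 → 1/15 → 1/20 → 1/25 → 1/30 → 1/40 → 1/50 → 1/60 → 1/80 → 1/100 → 1/125 — 3 2/3 stops faster (darker).
Aperture: f/4.5 → f/5 → f/5.6 → f/6.3 — 1 stop smaller aperture (darker).
Net so far: 6 2/3 stops darker. ISO: 200 → 250 → 320 → 400 → 500 → 640 → 800 → 1000 → 1250 → 1600 → 2000 → 2500 → 3200 → 4000 → 5000 → 6400 → 8000 → 10000 → 12800 → 16000 → 20000.

ISO 20000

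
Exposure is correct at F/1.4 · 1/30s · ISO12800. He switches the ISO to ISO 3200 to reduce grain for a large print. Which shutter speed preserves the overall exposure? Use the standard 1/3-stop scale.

1/8s

ISO: 12800 → 10000 → 8000 → 6400 → 5000 → 4000 → 3200 — 2 stops lower (darker).
Need 2 stops brighter from the shutter speed: 1/30 → 1/25 → 1/20 → 1/15 → 1/13 → 1/10 → 1/8.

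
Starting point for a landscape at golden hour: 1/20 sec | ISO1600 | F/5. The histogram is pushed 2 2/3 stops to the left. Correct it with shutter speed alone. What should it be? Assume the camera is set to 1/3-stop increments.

0.3 s

Underexposed by 2 2/3 stops → need 2 2/3 stops brighter.
Shutter speed: 1/20 → 1/15 → 1/13 → 1/10 → 1/8 → 1/6 → 1/5 → 1/4 → 0.3.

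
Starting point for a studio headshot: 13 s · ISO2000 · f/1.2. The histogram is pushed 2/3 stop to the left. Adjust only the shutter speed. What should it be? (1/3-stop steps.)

Underexposed by 2/3 stop → need 2/3 stop brighter.
Shutter speed: 13 → 15 → 20.

20 s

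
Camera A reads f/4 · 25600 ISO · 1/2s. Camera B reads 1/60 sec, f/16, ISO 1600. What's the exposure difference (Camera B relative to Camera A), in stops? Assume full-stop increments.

13 stops darker

Aperture: f/4 → f/5.6 → f/8 → f/11 → f/16 — 4 stops smaller aperture (darker).
Shutter speed: 1/2 → 1/4 → 1/8 → 1/15 → 1/30 → 1/60 — 5 stops shorter (darker).
ISO: 25600 → 12800 → 6400 → 3200 → 1600 — 4 stops lower (darker).
Net: −4 −5 −4 = −13 stops.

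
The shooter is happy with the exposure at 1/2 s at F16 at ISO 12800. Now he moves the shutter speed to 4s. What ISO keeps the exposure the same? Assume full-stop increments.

ISO 1600

Shutter speed: 1/2 → 1 → 2 → 4 — 3 stops slower (brighter).
Need 3 stops darker from the ISO: 12800 → 6400 → 3200 → 1600.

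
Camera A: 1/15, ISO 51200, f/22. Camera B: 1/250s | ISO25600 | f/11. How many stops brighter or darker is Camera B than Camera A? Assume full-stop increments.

Aperture: f/22 → f/16 → f/11 — 2 stops larger aperture (brighter).
Shutter speed: 1/15 → 1/30 → 1/60 → 1/125 → 1/250 — 4 stops shorter (darker).
ISO: 51200 → 25600 — 1 stop dropped (darker).
Net: +2 −4 −1 = −3 stops.

3 stops darker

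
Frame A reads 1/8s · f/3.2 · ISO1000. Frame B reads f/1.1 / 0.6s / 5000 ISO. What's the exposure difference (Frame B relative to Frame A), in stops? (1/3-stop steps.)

Aperture: f/3.2 → f/2.8 → f/2.5 → f/2.2 → f/2 → f/1.8 → f/1.6 → f/1.4 → f/1.2 → f/1.1 — 3 stops opened up (brighter).
Shutter speed: 1/8 → 1/6 → 1/5 → 1/4 → 0.3 → 0.4 → 0.5 → 0.6 — 2 1/3 stops slower (brighter).
ISO: 1000 → 1250 → 1600 → 2000 → 2500 → 3200 → 4000 → 5000 — 2 1/3 stops raised (brighter).
Net: +3 +2 1/3 +2 1/3 = +7 2/3 stops.

7 2/3 stops brighter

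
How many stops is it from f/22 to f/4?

f/22 → f/16 → f/11 → f/8 → f/5.6 → f/4 — count the steps: 5 stops.

5 stops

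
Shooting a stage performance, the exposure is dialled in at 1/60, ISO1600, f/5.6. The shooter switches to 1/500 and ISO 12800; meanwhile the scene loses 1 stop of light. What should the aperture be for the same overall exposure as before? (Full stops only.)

f/4

Scene light: 1 stop darker.
Shutter speed: 1/60 → 1/125 → 1/250 → 1/500 — 3 stops shorter (darker).
ISO: 1600 → 3200 → 6400 → 12800 — 3 stops higher (brighter).
Net so far: 1 stop darker. Aperture: f/5.6 → f/4.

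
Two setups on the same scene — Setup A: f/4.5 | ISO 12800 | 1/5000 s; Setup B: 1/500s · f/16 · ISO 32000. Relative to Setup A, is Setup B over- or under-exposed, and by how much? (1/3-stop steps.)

Aperture: f/4.5 → f/5 → f/5.6 → f/6.3 → f/7.1 → f/8 → f/9 → f/10 → f/11 → f/13 → f/14 → f/16 — 3 2/3 stops narrower (darker).
Shutter speed: 1/5000 → 1/4000 → 1/3200 → 1/2500 → 1/2000 → 1/1600 → 1/1250 → 1/1000 → 1/800 → 1/640 → 1/500 — 3 1/3 stops slower (brighter).
ISO: 12800 → 16000 → 20000 → 25600 → 32000 — 1 1/3 stops higher (brighter).
Net: −3 2/3 +3 1/3 +1 1/3 = +1 stop.

1 stop brighter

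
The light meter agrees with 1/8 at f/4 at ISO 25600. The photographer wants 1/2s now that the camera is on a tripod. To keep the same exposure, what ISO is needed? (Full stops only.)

Shutter speed: 1/8 → 1/4 → 1/2 — 2 stops longer (brighter).
Need 2 stops darker from the ISO: 25600 → 12800 → 6400.

ISO 6400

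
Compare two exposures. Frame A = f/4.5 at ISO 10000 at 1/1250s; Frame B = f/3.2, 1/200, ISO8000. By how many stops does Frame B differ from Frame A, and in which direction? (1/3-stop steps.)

3 1/3 stops brighter

Aperture: f/4.5 → f/4 → f/3.5 → f/3.2 — 1 stop opened up (brighter).
Shutter speed: 1/1250 → 1/1000 → 1/800 → 1/640 → 1/500 → 1/400 → 1/320 → 1/250 → 1/200 — 2 2/3 stops longer (brighter).
ISO: 10000 → 8000 — 1/3 stop lower (darker).
Net: +1 +2 2/3 −1/3 = +3 1/3 stops.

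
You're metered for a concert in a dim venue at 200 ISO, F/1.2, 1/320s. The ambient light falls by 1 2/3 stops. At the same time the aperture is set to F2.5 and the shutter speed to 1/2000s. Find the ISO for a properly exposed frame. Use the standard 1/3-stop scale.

Scene light: 1 2/3 stops darker.
Aperture: f/1.2 → f/1.4 → f/1.6 → f/1.8 → f/2 → f/2.2 → f/2.5 — 2 stops narrower (darker).
Shutter speed: 1/320 → 1/400 → 1/500 → 1/640 → 1/800 → 1/1000 → 1/1250 → 1/1600 → 1/2000 — 2 2/3 stops faster (darker).
Net so far: 6 1/3 stops darker. ISO: 200 → 250 → 320 → 400 → 500 → 640 → 800 → 1000 → 1250 → 1600 → 2000 → 2500 → 3200 → 4000 → 5000 → 6400 → 8000 → 10000 → 12800 → 16000.

ISO 16000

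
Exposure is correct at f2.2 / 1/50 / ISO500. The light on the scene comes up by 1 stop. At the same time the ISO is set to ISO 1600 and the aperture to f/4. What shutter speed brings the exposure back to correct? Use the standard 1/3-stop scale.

Scene light: 1 stop brighter.
ISO: 500 → 640 → 800 → 1000 → 1250 → 1600 — 1 2/3 stops higher (brighter).
Aperture: f/2.2 → f/2.5 → f/2.8 → f/3.2 → f/3.5 → f/4 — 1 2/3 stops narrower (darker).
Net so far: 1 stop brighter. Shutter speed: 1/50 → 1/60 → 1/80 → 1/100.

1/100s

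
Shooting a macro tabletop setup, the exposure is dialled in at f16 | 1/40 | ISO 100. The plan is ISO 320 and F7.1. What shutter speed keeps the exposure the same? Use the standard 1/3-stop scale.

ISO: 100 → 125 → 160 → 200 → 250 → 320 — 1 2/3 stops raised (brighter).
Aperture: f/16 → f/14 → f/13 → f/11 → f/10 → f/9 → f/8 → f/7.1 — 2 1/3 stops opened up (brighter).
Net change so far: 4 stops brighter. Offset with the shutter speed: 1/40 → 1/50 → 1/60 → 1/80 → 1/100 → 1/125 → 1/160 → 1/200 → 1/250 → 1/320 → 1/400 → 1/500 → 1/640.

1/640s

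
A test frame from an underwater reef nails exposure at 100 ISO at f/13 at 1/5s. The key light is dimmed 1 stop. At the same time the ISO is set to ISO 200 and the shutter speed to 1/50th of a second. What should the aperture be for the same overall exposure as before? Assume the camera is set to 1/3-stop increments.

f/4

Scene light: 1 stop darker.
ISO: 100 → 125 → 160 → 200 — 1 stop higher (brighter).
Shutter speed: 1/5 → 1/6 → 1/8 → 1/10 → 1/13 → 1/15 → 1/20 → 1/25 → 1/30 → 1/40 → 1/50 — 3 1/3 stops faster (darker).
Net so far: 3 1/3 stops darker. Aperture: f/13 → f/11 → f/10 → f/9 → f/8 → f/7.1 → f/6.3 → f/5.6 → f/5 → f/4.5 → f/4.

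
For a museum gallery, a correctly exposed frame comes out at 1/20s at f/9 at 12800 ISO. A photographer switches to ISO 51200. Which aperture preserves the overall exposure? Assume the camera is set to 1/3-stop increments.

ISO: 12800 → 16000 → 20000 → 25600 → 32000 → 40000 → 51200 — 2 stops higher (brighter).
Need 2 stops darker from the aperture: f/9 → f/10 → f/11 → f/13 → f/14 → f/16 → f/18.

f/18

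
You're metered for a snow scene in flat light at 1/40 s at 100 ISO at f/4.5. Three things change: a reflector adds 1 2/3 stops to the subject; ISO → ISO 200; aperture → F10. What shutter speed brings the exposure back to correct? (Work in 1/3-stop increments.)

1/50s

Scene light: 1 2/3 stops brighter.
ISO: 100 → 125 → 160 → 200 — 1 stop higher (brighter).
Aperture: f/4.5 → f/5 → f/5.6 → f/6.3 → f/7.1 → f/8 → f/9 → f/10 — 2 1/3 stops stopped down (darker).
Net so far: 1/3 stop brighter. Shutter speed: 1/40 → 1/50.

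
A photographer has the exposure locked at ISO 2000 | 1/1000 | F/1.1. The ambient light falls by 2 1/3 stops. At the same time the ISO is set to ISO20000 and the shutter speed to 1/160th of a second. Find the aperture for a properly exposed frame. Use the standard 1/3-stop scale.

f/4

Scene light: 2 1/3 stops darker.
ISO: 2000 → 2500 → 3200 → 4000 → 5000 → 6400 → 8000 → 10000 → 12800 → 16000 → 20000 — 3 1/3 stops raised (brighter).
Shutter speed: 1/1000 → 1/800 → 1/640 → 1/500 → 1/400 → 1/320 → 1/250 → 1/200 → 1/160 — 2 2/3 stops longer (brighter).
Net so far: 3 2/3 stops brighter. Aperture: f/1.1 → f/1.2 → f/1.4 → f/1.6 → f/1.8 → f/2 → f/2.2 → f/2.5 → f/2.8 → f/3.2 → f/3.5 → f/4.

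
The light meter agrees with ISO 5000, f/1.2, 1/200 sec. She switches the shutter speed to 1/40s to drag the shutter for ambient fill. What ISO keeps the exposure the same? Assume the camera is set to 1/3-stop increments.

Shutter speed: 1/200 → 1/160 → 1/125 → 1/100 → 1/80 → 1/60 → 1/50 → 1/40 — 2 1/3 stops longer (brighter).
Need 2 1/3 stops darker from the ISO: 5000 → 4000 → 3200 → 2500 → 2000 → 1600 → 1250 → 1000.

ISO 1000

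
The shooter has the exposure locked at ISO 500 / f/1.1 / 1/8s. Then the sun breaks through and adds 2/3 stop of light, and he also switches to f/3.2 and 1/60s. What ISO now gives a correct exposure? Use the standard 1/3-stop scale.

ISO 20000

Scene light: 2/3 stop brighter.
Aperture: f/1.1 → f/1.2 → f/1.4 → f/1.6 → f/1.8 → f/2 → f/2.2 → f/2.5 → f/2.8 → f/3.2 — 3 stops stopped down (darker).
Shutter speed: 1/8 → 1/10 → 1/13 → 1/15 → 1/20 → 1/25 → 1/30 → 1/40 → 1/50 → 1/60 — 3 stops faster (darker).
Net so far: 5 1/3 stops darker. ISO: 500 → 640 → 800 → 1000 → 1250 → 1600 → 2000 → 2500 → 3200 → 4000 → 5000 → 6400 → 8000 → 10000 → 12800 → 16000 → 20000.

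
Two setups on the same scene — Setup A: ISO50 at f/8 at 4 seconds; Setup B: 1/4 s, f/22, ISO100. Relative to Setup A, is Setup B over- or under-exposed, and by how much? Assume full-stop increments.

6 stops darker

Aperture: f/8 → f/11 → f/16 → f/22 — 3 stops smaller aperture (darker).
Shutter speed: 4 → 2 → 1 → 1/2 → 1/4 — 4 stops shorter (darker).
ISO: 50 → 100 — 1 stop raised (brighter).
Net: −3 −4 +1 = −6 stops.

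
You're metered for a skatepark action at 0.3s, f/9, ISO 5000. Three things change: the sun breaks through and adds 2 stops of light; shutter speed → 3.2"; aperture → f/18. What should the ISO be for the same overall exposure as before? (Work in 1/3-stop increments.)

Scene light: 2 stops brighter.
Shutter speed: 0.3 → 0.4 → 0.5 → 0.6 → 0.8 → 1 → 1.3 → 1.6 → 2 → 2.5 → 3.2 — 3 1/3 stops longer (brighter).
Aperture: f/9 → f/10 → f/11 → f/13 → f/14 → f/16 → f/18 — 2 stops narrower (darker).
Net so far: 3 1/3 stops brighter. ISO: 5000 → 4000 → 3200 → 2500 → 2000 → 1600 → 1250 → 1000 → 800 → 640 → 500.

ISO 500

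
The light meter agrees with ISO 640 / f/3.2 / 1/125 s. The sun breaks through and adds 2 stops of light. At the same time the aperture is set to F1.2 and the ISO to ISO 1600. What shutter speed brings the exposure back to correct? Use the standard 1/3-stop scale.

1/8000s

Scene light: 2 stops brighter.
Aperture: f/3.2 → f/2.8 → f/2.5 → f/2.2 → f/2 → f/1.8 → f/1.6 → f/1.4 → f/1.2 — 2 2/3 stops larger aperture (brighter).
ISO: 640 → 800 → 1000 → 1250 → 1600 — 1 1/3 stops higher (brighter).
Net so far: 6 stops brighter. Shutter speed: 1/125 → 1/160 → 1/200 → 1/250 → 1/320 → 1/400 → 1/500 → 1/640 → 1/800 → 1/1000 → 1/1250 → 1/1600 → 1/2000 → 1/2500 → 1/3200 → 1/4000 → 1/5000 → 1/6400 → 1/8000.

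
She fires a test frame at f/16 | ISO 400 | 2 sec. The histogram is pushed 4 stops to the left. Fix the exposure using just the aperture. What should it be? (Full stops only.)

f/4

Underexposed by 4 stops → need 4 stops brighter.
Aperture: f/16 → f/11 → f/8 → f/5.6 → f/4.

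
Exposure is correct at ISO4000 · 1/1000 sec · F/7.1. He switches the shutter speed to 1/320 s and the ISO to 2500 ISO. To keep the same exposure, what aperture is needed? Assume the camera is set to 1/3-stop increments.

Shutter speed: 1/1000 → 1/800 → 1/640 → 1/500 → 1/400 → 1/320 — 1 2/3 stops longer (brighter).
ISO: 4000 → 3200 → 2500 — 2/3 stop dropped (darker).
Net change so far: 1 stop brighter. Offset with the aperture: f/7.1 → f/8 → f/9 → f/10.

f/10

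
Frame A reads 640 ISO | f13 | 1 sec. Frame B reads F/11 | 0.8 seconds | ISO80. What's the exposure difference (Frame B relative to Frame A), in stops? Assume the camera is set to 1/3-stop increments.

3 stops darker

Aperture: f/13 → f/11 — 1/3 stop opened up (brighter).
Shutter speed: 1 → 0.8 — 1/3 stop shorter (darker).
ISO: 640 → 500 → 400 → 320 → 250 → 200 → 160 → 125 → 100 → 80 — 3 stops dropped (darker).
Net: +1/3 −1/3 −3 = −3 stops.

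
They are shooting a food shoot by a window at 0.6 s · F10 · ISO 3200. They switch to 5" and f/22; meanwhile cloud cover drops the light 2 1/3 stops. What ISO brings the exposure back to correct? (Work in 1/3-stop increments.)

Scene light: 2 1/3 stops darker.
Shutter speed: 0.6 → 0.8 → 1 → 1.3 → 1.6 → 2 → 2.5 → 3.2 → 4 → 5 — 3 stops longer (brighter).
Aperture: f/10 → f/11 → f/13 → f/14 → f/16 → f/18 → f/20 → f/22 — 2 1/3 stops stopped down (darker).
Net so far: 1 2/3 stops darker. ISO: 3200 → 4000 → 5000 → 6400 → 8000 → 10000.

ISO 10000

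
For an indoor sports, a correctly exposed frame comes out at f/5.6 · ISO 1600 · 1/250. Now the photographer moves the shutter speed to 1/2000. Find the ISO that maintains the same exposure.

ISO 12800

Shutter speed: 1/250 → 1/500 → 1/1000 → 1/2000 — 3 stops shorter (darker).
Need 3 stops brighter from the ISO: 1600 → 3200 → 6400 → 12800.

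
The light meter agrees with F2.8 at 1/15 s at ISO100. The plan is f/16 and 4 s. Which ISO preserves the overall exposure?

Aperture: f/2.8 → f/4 → f/5.6 → f/8 → f/11 → f/16 — 5 stops smaller aperture (darker).
Shutter speed: 1/15 → 1/8 → 1/4 → 1/2 → 1 → 2 → 4 — 6 stops longer (brighter).
Net change so far: 1 stop brighter. Offset with the ISO: 100 → 50.

ISO 50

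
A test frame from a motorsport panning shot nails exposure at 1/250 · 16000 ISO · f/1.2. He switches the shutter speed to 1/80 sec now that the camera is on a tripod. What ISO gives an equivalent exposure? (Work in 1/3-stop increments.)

ISO 5000

Shutter speed: 1/250 → 1/200 → 1/160 → 1/125 → 1/100 → 1/80 — 1 2/3 stops slower (brighter).
Need 1 2/3 stops darker from the ISO: 16000 → 12800 → 10000 → 8000 → 6400 → 5000.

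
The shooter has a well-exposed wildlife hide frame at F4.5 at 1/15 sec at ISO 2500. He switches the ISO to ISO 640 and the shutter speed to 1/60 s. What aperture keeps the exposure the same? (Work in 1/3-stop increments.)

f/1.1

ISO: 2500 → 2000 → 1600 → 1250 → 1000 → 800 → 640 — 2 stops lower (darker).
Shutter speed: 1/15 → 1/20 → 1/25 → 1/30 → 1/40 → 1/50 → 1/60 — 2 stops shorter (darker).
Net change so far: 4 stops darker. Offset with the aperture: f/4.5 → f/4 → f/3.5 → f/3.2 → f/2.8 → f/2.5 → f/2.2 → f/2 → f/1.8 → f/1.6 → f/1.4 → f/1.2 → f/1.1.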